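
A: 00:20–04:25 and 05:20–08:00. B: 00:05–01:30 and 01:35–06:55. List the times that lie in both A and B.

00:20–01:30, 01:35–04:25, 05:20–06:55

00:20–04:25 meets the second set on 00:20–01:30, 01:35–04:25.
05:20–08:00 meets the second set on 05:20–06:55.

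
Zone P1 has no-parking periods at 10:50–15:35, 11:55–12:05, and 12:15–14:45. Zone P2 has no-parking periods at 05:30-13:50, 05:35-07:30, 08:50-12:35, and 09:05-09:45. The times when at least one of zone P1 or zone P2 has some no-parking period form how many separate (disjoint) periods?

A, merged: 10:50–15:35.
B, merged: 05:30–13:50.
A ∪ B = 05:30–15:35.
That is 1 disjoint piece.

1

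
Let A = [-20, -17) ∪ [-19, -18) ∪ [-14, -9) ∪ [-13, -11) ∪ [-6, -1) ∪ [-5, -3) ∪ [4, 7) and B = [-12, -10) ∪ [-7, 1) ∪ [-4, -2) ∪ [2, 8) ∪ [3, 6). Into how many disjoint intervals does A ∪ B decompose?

4

Merge the first list: [-20, -17), [-14, -9), [-6, -1), [4, 7).
Merge the second list: [-12, -10), [-7, 1), [2, 8).
A ∪ B = [-20, -17), [-14, -9), [-7, 1), [2, 8).
That is 4 disjoint pieces.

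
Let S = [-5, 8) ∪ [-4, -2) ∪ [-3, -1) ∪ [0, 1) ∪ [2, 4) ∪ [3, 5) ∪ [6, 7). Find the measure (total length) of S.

Merged: [-5, 8).
Length: 13.

13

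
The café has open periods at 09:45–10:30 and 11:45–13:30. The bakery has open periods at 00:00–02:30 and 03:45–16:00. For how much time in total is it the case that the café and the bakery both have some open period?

2 h 30 min

A ∩ B = 09:45-10:30, 11:45-13:30.
Total: 45 min + 1 h 45 min = 2 h 30 min.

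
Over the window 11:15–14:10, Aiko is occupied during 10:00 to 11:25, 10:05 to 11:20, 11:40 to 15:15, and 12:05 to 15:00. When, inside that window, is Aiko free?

11:25–11:40

After merging, the occupied span is 10:00–11:25, 11:40–15:15.
Complement within 11:15–14:10: 11:25–11:40.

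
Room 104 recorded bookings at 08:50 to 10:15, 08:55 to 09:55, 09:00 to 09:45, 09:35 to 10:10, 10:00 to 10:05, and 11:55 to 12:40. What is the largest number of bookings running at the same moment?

Sweep endpoints in order; track running count of active intervals.
Peak of 4 reached at 09:35.

4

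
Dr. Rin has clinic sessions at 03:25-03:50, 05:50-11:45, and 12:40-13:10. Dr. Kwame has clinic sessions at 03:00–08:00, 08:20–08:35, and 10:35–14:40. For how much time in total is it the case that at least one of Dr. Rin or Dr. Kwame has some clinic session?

A ∪ B = 03:00-14:40.
Total: 11 h 40 min.

11 h 40 min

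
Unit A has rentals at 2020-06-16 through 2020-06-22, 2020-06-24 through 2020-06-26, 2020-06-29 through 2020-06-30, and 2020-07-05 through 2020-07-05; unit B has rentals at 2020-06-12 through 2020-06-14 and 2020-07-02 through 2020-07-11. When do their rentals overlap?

2020-07-05 through 2020-07-05

2020-06-16 through 2020-06-22 meets no B interval.
2020-06-24 through 2020-06-26 meets no B interval.
2020-06-29 through 2020-06-30 meets no B interval.
2020-07-05 through 2020-07-05 ∩ B → 2020-07-05 through 2020-07-05.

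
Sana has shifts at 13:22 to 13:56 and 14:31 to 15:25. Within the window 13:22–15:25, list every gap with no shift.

13:56–14:31

After merging, the occupied span is 13:22–13:56, 14:31–15:25.
Gaps within 13:22–15:25: 13:56–14:31.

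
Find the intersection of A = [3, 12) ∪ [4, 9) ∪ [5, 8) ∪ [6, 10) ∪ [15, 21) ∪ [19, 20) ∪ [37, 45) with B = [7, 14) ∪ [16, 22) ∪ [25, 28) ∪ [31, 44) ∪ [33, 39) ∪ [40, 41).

First set merges to [3, 12), [15, 21), [37, 45).
Second set merges to [7, 14), [16, 22), [25, 28), [31, 44).
[3, 12) overlaps B on [7, 12).
[15, 21) overlaps B on [16, 21).
[37, 45) overlaps B on [37, 44).

[7, 12) ∪ [16, 21) ∪ [37, 44)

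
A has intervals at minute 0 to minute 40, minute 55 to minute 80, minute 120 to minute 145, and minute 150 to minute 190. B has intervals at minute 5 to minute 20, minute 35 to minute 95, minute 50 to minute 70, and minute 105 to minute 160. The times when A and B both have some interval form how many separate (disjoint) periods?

5

Second set merges to minute 5 to minute 20, minute 35 to minute 95, minute 105 to minute 160.
A ∩ B = minute 5 to minute 20, minute 35 to minute 40, minute 55 to minute 80, minute 120 to minute 145, minute 150 to minute 160.
That is 5 disjoint pieces.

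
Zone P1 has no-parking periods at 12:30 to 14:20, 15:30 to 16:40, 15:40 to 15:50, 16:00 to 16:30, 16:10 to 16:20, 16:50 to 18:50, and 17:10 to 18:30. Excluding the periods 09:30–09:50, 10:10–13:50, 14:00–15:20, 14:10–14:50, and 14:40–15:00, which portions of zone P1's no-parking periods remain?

Merge the first list: 12:30-14:20, 15:30-16:40, 16:50-18:50.
Merge the second list: 09:30-09:50, 10:10-13:50, 14:00-15:20.
12:30-14:20 \ B = 13:50-14:00.
15:30-16:40: nothing removed.
16:50-18:50: nothing removed.

13:50-14:00, 15:30-16:40, 16:50-18:50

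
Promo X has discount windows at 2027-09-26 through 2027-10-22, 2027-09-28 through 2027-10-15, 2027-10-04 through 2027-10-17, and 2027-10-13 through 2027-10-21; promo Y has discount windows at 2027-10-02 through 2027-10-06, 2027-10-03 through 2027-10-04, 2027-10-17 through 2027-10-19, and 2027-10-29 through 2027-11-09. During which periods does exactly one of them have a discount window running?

2027-09-26 through 2027-10-01, 2027-10-07 through 2027-10-16, 2027-10-20 through 2027-10-22, 2027-10-29 through 2027-11-09

First set merges to 2027-09-26 through 2027-10-22.
Second set merges to 2027-10-02 through 2027-10-06, 2027-10-17 through 2027-10-19, 2027-10-29 through 2027-11-09.
Only in the first: 2027-09-26 through 2027-10-01, 2027-10-07 through 2027-10-16, 2027-10-20 through 2027-10-22.
Only in the second: 2027-10-29 through 2027-11-09.
Together these are the periods covered by exactly one.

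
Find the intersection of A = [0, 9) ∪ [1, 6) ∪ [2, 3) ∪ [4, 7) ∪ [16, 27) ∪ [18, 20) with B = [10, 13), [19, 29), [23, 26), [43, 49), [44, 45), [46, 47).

A, merged: [0, 9), [16, 27).
B, merged: [10, 13), [19, 29), [43, 49).
[0, 9) meets no B interval.
[16, 27) ∩ B → [19, 27).

[19, 27)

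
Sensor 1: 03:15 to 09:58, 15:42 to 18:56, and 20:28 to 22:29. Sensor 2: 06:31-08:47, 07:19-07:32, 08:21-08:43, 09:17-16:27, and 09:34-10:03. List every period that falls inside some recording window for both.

06:31-08:47, 09:17-09:58, 15:42-16:27

Merge the second list: 06:31-08:47, 09:17-16:27.
03:15-09:58 ∩ B → 06:31-08:47, 09:17-09:58.
15:42-18:56 ∩ B → 15:42-16:27.
20:28-22:29 meets no B interval.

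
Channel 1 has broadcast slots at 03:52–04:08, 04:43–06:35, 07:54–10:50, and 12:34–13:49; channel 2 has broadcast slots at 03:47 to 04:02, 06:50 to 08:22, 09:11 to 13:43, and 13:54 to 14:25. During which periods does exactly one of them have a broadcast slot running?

03:47-03:52, 04:02-04:08, 04:43-06:35, 06:50-07:54, 08:22-09:11, 10:50-12:34, 13:43-13:49, 13:54-14:25

Only in the first: 04:02-04:08, 04:43-06:35, 08:22-09:11, 13:43-13:49.
Only in the second: 03:47-03:52, 06:50-07:54, 10:50-12:34, 13:54-14:25.
Together these are the periods covered by exactly one.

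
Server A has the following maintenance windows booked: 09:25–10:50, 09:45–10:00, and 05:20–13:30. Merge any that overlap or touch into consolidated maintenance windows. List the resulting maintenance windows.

Sort by start: 05:20-13:30, 09:25-10:50, 09:45-10:00.
09:25-10:50 overlaps/touches 05:20-13:30 → extend to 05:20-13:30.
09:45-10:00 overlaps/touches 05:20-13:30 → extend to 05:20-13:30.

05:20-13:30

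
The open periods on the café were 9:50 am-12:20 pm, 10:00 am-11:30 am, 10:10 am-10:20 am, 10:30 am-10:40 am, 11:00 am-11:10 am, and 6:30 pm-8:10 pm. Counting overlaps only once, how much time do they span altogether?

Merged: 9:50 am–12:20 pm, 6:30 pm–8:10 pm.
Lengths: 2 h 30 min + 1 h 40 min = 4 h 10 min.

4 h 10 min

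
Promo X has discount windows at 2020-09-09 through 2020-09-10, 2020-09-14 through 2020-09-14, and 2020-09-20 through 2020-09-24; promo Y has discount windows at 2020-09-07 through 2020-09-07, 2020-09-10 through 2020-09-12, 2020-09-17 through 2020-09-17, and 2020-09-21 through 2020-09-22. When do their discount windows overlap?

2020-09-10 through 2020-09-10, 2020-09-21 through 2020-09-22

2020-09-09 through 2020-09-10 overlaps B on 2020-09-10 through 2020-09-10.
2020-09-14 through 2020-09-14 falls entirely outside B.
2020-09-20 through 2020-09-24 overlaps B on 2020-09-21 through 2020-09-22.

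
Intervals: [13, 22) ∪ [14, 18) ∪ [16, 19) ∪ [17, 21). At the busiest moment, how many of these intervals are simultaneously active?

Walk the sorted start/end points keeping a running depth.
The depth first hits 4 at 17.

4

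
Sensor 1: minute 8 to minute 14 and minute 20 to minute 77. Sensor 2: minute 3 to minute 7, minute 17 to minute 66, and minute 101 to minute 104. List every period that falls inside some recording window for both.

minute 8 to minute 14 meets no B interval.
minute 20 to minute 77 ∩ B → minute 20 to minute 66.

minute 20 to minute 66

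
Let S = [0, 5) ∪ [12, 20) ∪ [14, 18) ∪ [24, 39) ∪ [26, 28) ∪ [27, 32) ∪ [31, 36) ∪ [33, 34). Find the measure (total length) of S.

Merged: [0, 5), [12, 20), [24, 39).
Lengths: 5 + 8 + 15 = 28.

28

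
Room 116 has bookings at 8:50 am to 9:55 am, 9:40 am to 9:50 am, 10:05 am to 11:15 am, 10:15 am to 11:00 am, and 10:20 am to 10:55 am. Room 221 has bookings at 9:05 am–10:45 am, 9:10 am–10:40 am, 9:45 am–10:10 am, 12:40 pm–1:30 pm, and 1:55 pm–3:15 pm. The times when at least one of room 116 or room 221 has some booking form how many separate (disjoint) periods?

First set merges to 8:50 am–9:55 am, 10:05 am–11:15 am.
Second set merges to 9:05 am–10:45 am, 12:40 pm–1:30 pm, 1:55 pm–3:15 pm.
A ∪ B = 8:50 am–11:15 am, 12:40 pm–1:30 pm, 1:55 pm–3:15 pm.
That is 3 disjoint pieces.

3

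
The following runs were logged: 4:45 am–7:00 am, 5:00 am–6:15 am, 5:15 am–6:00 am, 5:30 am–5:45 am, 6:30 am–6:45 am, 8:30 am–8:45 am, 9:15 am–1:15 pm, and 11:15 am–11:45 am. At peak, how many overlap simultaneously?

4

Sweep endpoints in order; track running count of active intervals.
Peak of 4 reached at 5:30 am.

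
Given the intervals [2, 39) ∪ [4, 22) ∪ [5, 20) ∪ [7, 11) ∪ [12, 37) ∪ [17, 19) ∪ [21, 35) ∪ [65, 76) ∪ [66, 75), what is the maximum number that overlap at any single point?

Walk the sorted start/end points keeping a running depth.
The depth first hits 5 at 17.

5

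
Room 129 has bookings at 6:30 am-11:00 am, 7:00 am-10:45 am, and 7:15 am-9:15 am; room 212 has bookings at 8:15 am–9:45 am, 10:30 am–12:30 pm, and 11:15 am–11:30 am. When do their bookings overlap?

A, merged: 6:30 am-11:00 am.
B, merged: 8:15 am-9:45 am, 10:30 am-12:30 pm.
6:30 am-11:00 am ∩ B → 8:15 am-9:45 am, 10:30 am-11:00 am.

8:15 am-9:45 am, 10:30 am-11:00 am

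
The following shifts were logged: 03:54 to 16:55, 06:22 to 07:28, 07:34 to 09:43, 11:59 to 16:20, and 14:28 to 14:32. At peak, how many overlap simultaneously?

At 14:28, 3 of the intervals are simultaneously active.
No point has more.

3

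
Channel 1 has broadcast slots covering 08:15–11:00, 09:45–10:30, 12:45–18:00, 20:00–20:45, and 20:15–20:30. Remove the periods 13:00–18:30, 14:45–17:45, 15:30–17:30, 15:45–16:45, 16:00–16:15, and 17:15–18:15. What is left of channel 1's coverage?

First set merges to 08:15–11:00, 12:45–18:00, 20:00–20:45.
Second set merges to 13:00–18:30.
08:15–11:00 is untouched.
12:45–18:00 with B removed leaves 12:45–13:00.
20:00–20:45 is untouched.

08:15–11:00, 12:45–13:00, 20:00–20:45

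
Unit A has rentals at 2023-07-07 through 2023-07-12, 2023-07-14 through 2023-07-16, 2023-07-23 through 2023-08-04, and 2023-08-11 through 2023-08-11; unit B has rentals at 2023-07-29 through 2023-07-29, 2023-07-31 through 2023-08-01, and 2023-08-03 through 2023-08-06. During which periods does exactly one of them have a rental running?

A \ B = 2023-07-07 through 2023-07-12, 2023-07-14 through 2023-07-16, 2023-07-23 through 2023-07-28, 2023-07-30 through 2023-07-30, 2023-08-02 through 2023-08-02, 2023-08-11 through 2023-08-11.
B \ A = 2023-08-05 through 2023-08-06.
Union of the two gives the symmetric difference.

2023-07-07 through 2023-07-12, 2023-07-14 through 2023-07-16, 2023-07-23 through 2023-07-28, 2023-07-30 through 2023-07-30, 2023-08-02 through 2023-08-02, 2023-08-05 through 2023-08-06, 2023-08-11 through 2023-08-11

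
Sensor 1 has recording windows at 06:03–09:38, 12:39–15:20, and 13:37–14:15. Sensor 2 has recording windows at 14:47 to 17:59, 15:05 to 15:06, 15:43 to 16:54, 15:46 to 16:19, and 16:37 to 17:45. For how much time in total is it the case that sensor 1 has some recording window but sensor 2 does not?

5 h 43 min

Merge the first list: 06:03–09:38, 12:39–15:20.
Merge the second list: 14:47–17:59.
A \ B = 06:03–09:38, 12:39–14:47.
Total: 3 h 35 min + 2 h 8 min = 5 h 43 min.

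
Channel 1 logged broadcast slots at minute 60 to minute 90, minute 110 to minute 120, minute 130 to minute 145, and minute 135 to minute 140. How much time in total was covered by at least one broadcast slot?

55 minutes

Merged: minute 60 to minute 90, minute 110 to minute 120, minute 130 to minute 145.
Lengths: 30 minutes + 10 minutes + 15 minutes = 55 minutes.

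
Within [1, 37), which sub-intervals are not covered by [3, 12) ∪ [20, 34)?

[1, 3) ∪ [12, 20) ∪ [34, 37)

The merged coverage is [3, 12), [20, 34).
Uncovered inside [1, 37): [1, 3), [12, 20), [34, 37).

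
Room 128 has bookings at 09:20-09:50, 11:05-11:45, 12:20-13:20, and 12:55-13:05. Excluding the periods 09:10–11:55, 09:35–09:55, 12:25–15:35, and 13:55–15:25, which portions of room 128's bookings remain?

A, merged: 09:20–09:50, 11:05–11:45, 12:20–13:20.
B, merged: 09:10–11:55, 12:25–15:35.
09:20–09:50: entirely removed.
11:05–11:45: entirely removed.
12:20–13:20 \ B = 12:20–12:25.

12:20–12:25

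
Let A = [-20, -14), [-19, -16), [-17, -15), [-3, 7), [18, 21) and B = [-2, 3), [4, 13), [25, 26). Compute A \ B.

First set merges to [-20, -14), [-3, 7), [18, 21).
[-20, -14): nothing removed.
[-3, 7) \ B = [-3, -2), [3, 4).
[18, 21): nothing removed.

[-20, -14) ∪ [-3, -2) ∪ [3, 4) ∪ [18, 21)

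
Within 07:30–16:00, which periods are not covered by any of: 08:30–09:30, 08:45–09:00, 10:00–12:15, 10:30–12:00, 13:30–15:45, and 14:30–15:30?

The merged coverage is 08:30-09:30, 10:00-12:15, 13:30-15:45.
Uncovered inside 07:30-16:00: 07:30-08:30, 09:30-10:00, 12:15-13:30, 15:45-16:00.

07:30-08:30, 09:30-10:00, 12:15-13:30, 15:45-16:00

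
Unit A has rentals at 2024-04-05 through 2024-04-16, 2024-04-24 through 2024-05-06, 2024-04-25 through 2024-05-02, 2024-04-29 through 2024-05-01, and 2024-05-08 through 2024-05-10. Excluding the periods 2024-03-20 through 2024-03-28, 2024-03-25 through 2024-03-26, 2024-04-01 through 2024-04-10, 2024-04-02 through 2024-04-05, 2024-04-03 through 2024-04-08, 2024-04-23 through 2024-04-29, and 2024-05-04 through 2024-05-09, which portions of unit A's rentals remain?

2024-04-11 through 2024-04-16, 2024-04-30 through 2024-05-03, 2024-05-10 through 2024-05-10

A, merged: 2024-04-05 through 2024-04-16, 2024-04-24 through 2024-05-06, 2024-05-08 through 2024-05-10.
B, merged: 2024-03-20 through 2024-03-28, 2024-04-01 through 2024-04-10, 2024-04-23 through 2024-04-29, 2024-05-04 through 2024-05-09.
2024-04-05 through 2024-04-16 \ B = 2024-04-11 through 2024-04-16.
2024-04-24 through 2024-05-06 \ B = 2024-04-30 through 2024-05-03.
2024-05-08 through 2024-05-10 \ B = 2024-05-10 through 2024-05-10.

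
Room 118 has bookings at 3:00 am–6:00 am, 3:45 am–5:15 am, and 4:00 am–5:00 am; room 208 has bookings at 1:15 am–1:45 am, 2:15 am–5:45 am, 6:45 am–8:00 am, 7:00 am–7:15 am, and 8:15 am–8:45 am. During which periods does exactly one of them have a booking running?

A, merged: 3:00 am-6:00 am.
B, merged: 1:15 am-1:45 am, 2:15 am-5:45 am, 6:45 am-8:00 am, 8:15 am-8:45 am.
A \ B = 5:45 am-6:00 am.
B \ A = 1:15 am-1:45 am, 2:15 am-3:00 am, 6:45 am-8:00 am, 8:15 am-8:45 am.
Union of the two gives the symmetric difference.

1:15 am-1:45 am, 2:15 am-3:00 am, 5:45 am-6:00 am, 6:45 am-8:00 am, 8:15 am-8:45 am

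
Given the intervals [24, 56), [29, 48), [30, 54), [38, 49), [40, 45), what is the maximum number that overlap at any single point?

5

Walk the sorted start/end points keeping a running depth.
The depth first hits 5 at 40.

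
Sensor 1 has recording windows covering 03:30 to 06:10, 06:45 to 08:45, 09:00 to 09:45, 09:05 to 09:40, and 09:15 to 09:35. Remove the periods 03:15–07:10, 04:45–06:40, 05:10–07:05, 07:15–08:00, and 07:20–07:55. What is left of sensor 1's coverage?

07:10–07:15, 08:00–08:45, 09:00–09:45

First set merges to 03:30–06:10, 06:45–08:45, 09:00–09:45.
Second set merges to 03:15–07:10, 07:15–08:00.
03:30–06:10: fully covered by B → removed.
06:45–08:45 minus B → 07:10–07:15, 08:00–08:45.
09:00–09:45: no B overlap → unchanged.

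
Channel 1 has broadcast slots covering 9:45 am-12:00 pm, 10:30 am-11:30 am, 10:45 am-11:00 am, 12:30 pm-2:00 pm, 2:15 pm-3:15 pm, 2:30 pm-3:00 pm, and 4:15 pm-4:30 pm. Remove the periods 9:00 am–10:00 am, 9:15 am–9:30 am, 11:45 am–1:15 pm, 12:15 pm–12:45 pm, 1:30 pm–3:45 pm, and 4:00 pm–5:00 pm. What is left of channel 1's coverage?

10:00 am-11:45 am, 1:15 pm-1:30 pm

Merge the first list: 9:45 am-12:00 pm, 12:30 pm-2:00 pm, 2:15 pm-3:15 pm, 4:15 pm-4:30 pm.
Merge the second list: 9:00 am-10:00 am, 11:45 am-1:15 pm, 1:30 pm-3:45 pm, 4:00 pm-5:00 pm.
9:45 am-12:00 pm minus B → 10:00 am-11:45 am.
12:30 pm-2:00 pm minus B → 1:15 pm-1:30 pm.
2:15 pm-3:15 pm: fully covered by B → removed.
4:15 pm-4:30 pm: fully covered by B → removed.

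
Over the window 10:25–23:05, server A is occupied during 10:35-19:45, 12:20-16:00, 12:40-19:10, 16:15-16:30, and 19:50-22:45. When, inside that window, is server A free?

10:25–10:35, 19:45–19:50, 22:45–23:05

After merging, the occupied span is 10:35–19:45, 19:50–22:45.
Gaps within 10:25–23:05: 10:25–10:35, 19:45–19:50, 22:45–23:05.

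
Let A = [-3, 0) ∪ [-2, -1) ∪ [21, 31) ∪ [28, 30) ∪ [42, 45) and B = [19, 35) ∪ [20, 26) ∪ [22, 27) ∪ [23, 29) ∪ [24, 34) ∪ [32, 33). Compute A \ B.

[-3, 0) ∪ [42, 45)

Merge the first list: [-3, 0), [21, 31), [42, 45).
Merge the second list: [19, 35).
[-3, 0) is untouched.
[21, 31) lies entirely inside B → drops out.
[42, 45) is untouched.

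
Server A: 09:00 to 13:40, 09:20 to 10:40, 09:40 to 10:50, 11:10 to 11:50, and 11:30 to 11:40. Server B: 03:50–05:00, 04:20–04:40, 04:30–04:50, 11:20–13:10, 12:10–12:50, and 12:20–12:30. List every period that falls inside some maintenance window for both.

11:20–13:10

A, merged: 09:00–13:40.
B, merged: 03:50–05:00, 11:20–13:10.
09:00–13:40 overlaps B on 11:20–13:10.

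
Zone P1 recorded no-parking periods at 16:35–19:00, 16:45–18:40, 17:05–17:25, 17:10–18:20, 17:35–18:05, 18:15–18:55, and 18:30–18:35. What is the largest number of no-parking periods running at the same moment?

4

Walk the sorted start/end points keeping a running depth.
The depth first hits 4 at 17:10.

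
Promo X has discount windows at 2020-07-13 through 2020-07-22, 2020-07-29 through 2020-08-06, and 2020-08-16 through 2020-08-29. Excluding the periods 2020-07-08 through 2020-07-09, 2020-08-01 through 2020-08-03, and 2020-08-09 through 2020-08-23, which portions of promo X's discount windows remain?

2020-07-13 through 2020-07-22, 2020-07-29 through 2020-07-31, 2020-08-04 through 2020-08-06, 2020-08-24 through 2020-08-29

2020-07-13 through 2020-07-22 is untouched.
2020-07-29 through 2020-08-06 with B removed leaves 2020-07-29 through 2020-07-31, 2020-08-04 through 2020-08-06.
2020-08-16 through 2020-08-29 with B removed leaves 2020-08-24 through 2020-08-29.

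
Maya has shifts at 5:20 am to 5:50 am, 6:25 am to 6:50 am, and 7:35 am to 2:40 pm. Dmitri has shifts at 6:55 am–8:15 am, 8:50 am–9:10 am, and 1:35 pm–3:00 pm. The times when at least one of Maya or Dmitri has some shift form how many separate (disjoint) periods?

A ∪ B = 5:20 am-5:50 am, 6:25 am-6:50 am, 6:55 am-3:00 pm.
That is 3 disjoint pieces.

3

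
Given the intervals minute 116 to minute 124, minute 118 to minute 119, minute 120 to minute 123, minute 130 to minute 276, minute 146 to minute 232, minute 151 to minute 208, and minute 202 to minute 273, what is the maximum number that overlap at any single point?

At minute 202, 4 of the intervals are simultaneously active.
No point has more.

4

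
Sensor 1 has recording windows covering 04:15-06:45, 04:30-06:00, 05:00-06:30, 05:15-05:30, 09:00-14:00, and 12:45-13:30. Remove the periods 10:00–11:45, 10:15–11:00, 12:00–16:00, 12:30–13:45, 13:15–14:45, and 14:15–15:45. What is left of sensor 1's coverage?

A, merged: 04:15-06:45, 09:00-14:00.
B, merged: 10:00-11:45, 12:00-16:00.
04:15-06:45: nothing removed.
09:00-14:00 \ B = 09:00-10:00, 11:45-12:00.

04:15-06:45, 09:00-10:00, 11:45-12:00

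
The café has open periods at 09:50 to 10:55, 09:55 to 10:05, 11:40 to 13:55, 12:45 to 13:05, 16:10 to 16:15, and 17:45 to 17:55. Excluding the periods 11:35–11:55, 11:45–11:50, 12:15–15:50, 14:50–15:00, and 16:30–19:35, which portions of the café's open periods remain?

First set merges to 09:50–10:55, 11:40–13:55, 16:10–16:15, 17:45–17:55.
Second set merges to 11:35–11:55, 12:15–15:50, 16:30–19:35.
09:50–10:55: no B overlap → unchanged.
11:40–13:55 minus B → 11:55–12:15.
16:10–16:15: no B overlap → unchanged.
17:45–17:55: fully covered by B → removed.

09:50–10:55, 11:55–12:15, 16:10–16:15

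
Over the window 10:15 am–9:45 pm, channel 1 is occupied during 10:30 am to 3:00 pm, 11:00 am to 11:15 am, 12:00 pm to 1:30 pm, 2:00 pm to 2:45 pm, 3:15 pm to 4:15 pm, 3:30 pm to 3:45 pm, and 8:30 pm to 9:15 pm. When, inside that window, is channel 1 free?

After merging, the occupied span is 10:30 am-3:00 pm, 3:15 pm-4:15 pm, 8:30 pm-9:15 pm.
Complement within 10:15 am-9:45 pm: 10:15 am-10:30 am, 3:00 pm-3:15 pm, 4:15 pm-8:30 pm, 9:15 pm-9:45 pm.

10:15 am-10:30 am, 3:00 pm-3:15 pm, 4:15 pm-8:30 pm, 9:15 pm-9:45 pm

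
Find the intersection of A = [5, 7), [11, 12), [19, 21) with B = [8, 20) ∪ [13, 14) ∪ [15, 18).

[11, 12) ∪ [19, 20)

Merge the second list: [8, 20).
[5, 7) meets no B interval.
[11, 12) ∩ B → [11, 12).
[19, 21) ∩ B → [19, 20).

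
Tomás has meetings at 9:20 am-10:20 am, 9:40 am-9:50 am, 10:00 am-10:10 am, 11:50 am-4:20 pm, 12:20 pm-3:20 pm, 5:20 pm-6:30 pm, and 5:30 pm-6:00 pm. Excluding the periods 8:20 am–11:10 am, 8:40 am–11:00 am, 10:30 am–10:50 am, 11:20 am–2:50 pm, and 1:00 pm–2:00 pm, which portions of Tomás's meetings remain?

Merge the first list: 9:20 am–10:20 am, 11:50 am–4:20 pm, 5:20 pm–6:30 pm.
Merge the second list: 8:20 am–11:10 am, 11:20 am–2:50 pm.
9:20 am–10:20 am lies entirely inside B → drops out.
11:50 am–4:20 pm with B removed leaves 2:50 pm–4:20 pm.
5:20 pm–6:30 pm is untouched.

2:50 pm–4:20 pm, 5:20 pm–6:30 pm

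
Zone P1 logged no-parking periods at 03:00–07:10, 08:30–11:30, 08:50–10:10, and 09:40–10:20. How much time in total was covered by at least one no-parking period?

7 h 10 min

Merged: 03:00-07:10, 08:30-11:30.
Lengths: 4 h 10 min + 3 h = 7 h 10 min.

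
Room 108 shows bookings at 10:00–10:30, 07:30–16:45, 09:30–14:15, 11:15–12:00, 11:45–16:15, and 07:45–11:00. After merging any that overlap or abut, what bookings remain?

Sort by start: 07:30–16:45, 07:45–11:00, 09:30–14:15, 10:00–10:30, 11:15–12:00, 11:45–16:15.
07:45–11:00 overlaps/touches 07:30–16:45 → extend to 07:30–16:45.
09:30–14:15 overlaps/touches 07:30–16:45 → extend to 07:30–16:45.
10:00–10:30 overlaps/touches 07:30–16:45 → extend to 07:30–16:45.
11:15–12:00 overlaps/touches 07:30–16:45 → extend to 07:30–16:45.
11:45–16:15 overlaps/touches 07:30–16:45 → extend to 07:30–16:45.

07:30–16:45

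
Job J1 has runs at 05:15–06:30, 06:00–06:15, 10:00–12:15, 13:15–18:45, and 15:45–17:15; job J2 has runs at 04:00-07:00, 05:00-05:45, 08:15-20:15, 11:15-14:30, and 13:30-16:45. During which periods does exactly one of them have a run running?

A, merged: 05:15–06:30, 10:00–12:15, 13:15–18:45.
B, merged: 04:00–07:00, 08:15–20:15.
A but not B: none.
B but not A: 04:00–05:15, 06:30–07:00, 08:15–10:00, 12:15–13:15, 18:45–20:15.
Combining gives A △ B.

04:00–05:15, 06:30–07:00, 08:15–10:00, 12:15–13:15, 18:45–20:15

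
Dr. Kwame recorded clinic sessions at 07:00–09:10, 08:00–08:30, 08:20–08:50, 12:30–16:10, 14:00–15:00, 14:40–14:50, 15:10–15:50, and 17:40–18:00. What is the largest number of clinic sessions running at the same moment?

3

At 08:20, 3 of the intervals are simultaneously active.
No point has more.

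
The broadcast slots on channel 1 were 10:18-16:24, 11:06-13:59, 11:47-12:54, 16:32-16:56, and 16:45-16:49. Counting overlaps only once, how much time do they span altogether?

6 h 30 min

Merged: 10:18–16:24, 16:32–16:56.
Lengths: 6 h 6 min + 24 min = 6 h 30 min.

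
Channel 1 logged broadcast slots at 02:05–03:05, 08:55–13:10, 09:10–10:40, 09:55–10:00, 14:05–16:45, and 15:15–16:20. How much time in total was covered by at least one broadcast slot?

7 h 55 min

Merged: 02:05–03:05, 08:55–13:10, 14:05–16:45.
Lengths: 1 h + 4 h 15 min + 2 h 40 min = 7 h 55 min.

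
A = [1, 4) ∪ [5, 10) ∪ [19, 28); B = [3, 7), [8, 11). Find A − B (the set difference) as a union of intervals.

[1, 4) \ B = [1, 3).
[5, 10) \ B = [7, 8).
[19, 28): nothing removed.

[1, 3) ∪ [7, 8) ∪ [19, 28)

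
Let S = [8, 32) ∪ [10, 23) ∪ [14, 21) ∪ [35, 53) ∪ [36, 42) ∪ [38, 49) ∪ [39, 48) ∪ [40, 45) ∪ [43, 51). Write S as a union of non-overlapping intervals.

[10, 23) overlaps/touches [8, 32) → extend to [8, 32).
[14, 21) overlaps/touches [8, 32) → extend to [8, 32).
[35, 53) is disjoint → start new block.
[36, 42) overlaps/touches [35, 53) → extend to [35, 53).
[38, 49) overlaps/touches [35, 53) → extend to [35, 53).
[39, 48) overlaps/touches [35, 53) → extend to [35, 53).
[40, 45) overlaps/touches [35, 53) → extend to [35, 53).
[43, 51) overlaps/touches [35, 53) → extend to [35, 53).

[8, 32) ∪ [35, 53)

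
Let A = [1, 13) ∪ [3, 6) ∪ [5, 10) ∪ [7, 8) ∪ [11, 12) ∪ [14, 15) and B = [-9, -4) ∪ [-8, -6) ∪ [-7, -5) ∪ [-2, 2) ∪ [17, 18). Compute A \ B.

Merge the first list: [1, 13), [14, 15).
Merge the second list: [-9, -4), [-2, 2), [17, 18).
[1, 13) \ B = [2, 13).
[14, 15): nothing removed.

[2, 13) ∪ [14, 15)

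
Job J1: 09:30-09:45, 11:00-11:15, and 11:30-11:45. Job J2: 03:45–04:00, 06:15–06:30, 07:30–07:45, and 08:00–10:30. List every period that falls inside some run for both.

09:30-09:45 meets the second set on 09:30-09:45.
11:00-11:15: no overlap with the second set.
11:30-11:45: no overlap with the second set.

09:30-09:45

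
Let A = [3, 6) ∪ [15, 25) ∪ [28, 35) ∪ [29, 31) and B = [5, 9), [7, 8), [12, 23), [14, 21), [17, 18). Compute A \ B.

[3, 5) ∪ [23, 25) ∪ [28, 35)

A, merged: [3, 6), [15, 25), [28, 35).
B, merged: [5, 9), [12, 23).
[3, 6) minus B → [3, 5).
[15, 25) minus B → [23, 25).
[28, 35): no B overlap → unchanged.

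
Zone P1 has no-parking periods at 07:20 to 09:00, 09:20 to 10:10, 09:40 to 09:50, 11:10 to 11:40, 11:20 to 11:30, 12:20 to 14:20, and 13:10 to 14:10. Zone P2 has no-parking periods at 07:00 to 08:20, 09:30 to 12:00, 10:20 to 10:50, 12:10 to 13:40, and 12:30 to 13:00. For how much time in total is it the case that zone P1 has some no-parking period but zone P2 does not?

Merge the first list: 07:20-09:00, 09:20-10:10, 11:10-11:40, 12:20-14:20.
Merge the second list: 07:00-08:20, 09:30-12:00, 12:10-13:40.
A \ B = 08:20-09:00, 09:20-09:30, 13:40-14:20.
Total: 40 min + 10 min + 40 min = 1 h 30 min.

1 h 30 min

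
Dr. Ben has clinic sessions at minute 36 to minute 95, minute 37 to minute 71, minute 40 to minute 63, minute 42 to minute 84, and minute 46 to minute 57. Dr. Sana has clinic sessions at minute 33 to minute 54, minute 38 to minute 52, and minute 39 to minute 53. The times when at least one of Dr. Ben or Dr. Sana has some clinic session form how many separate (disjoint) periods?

First set merges to minute 36 to minute 95.
Second set merges to minute 33 to minute 54.
A ∪ B = minute 33 to minute 95.
That is 1 disjoint piece.

1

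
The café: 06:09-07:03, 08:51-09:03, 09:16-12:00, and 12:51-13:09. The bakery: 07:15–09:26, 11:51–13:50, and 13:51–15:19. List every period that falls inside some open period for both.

08:51-09:03, 09:16-09:26, 11:51-12:00, 12:51-13:09

06:09-07:03 falls entirely outside B.
08:51-09:03 overlaps B on 08:51-09:03.
09:16-12:00 overlaps B on 09:16-09:26, 11:51-12:00.
12:51-13:09 overlaps B on 12:51-13:09.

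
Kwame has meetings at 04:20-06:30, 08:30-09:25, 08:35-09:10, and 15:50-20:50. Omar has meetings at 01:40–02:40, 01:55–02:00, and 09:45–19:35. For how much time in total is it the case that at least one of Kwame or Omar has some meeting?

15 h 10 min

A, merged: 04:20–06:30, 08:30–09:25, 15:50–20:50.
B, merged: 01:40–02:40, 09:45–19:35.
A ∪ B = 01:40–02:40, 04:20–06:30, 08:30–09:25, 09:45–20:50.
Total: 1 h + 2 h 10 min + 55 min + 11 h 5 min = 15 h 10 min.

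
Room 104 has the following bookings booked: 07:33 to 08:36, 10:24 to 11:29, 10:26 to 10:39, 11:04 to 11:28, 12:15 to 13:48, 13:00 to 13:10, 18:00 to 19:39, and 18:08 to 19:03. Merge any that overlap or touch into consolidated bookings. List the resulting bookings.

10:24-11:29 is disjoint → start new block.
10:26-10:39 overlaps/touches 10:24-11:29 → extend to 10:24-11:29.
11:04-11:28 overlaps/touches 10:24-11:29 → extend to 10:24-11:29.
12:15-13:48 is disjoint → start new block.
13:00-13:10 overlaps/touches 12:15-13:48 → extend to 12:15-13:48.
18:00-19:39 is disjoint → start new block.
18:08-19:03 overlaps/touches 18:00-19:39 → extend to 18:00-19:39.

07:33-08:36, 10:24-11:29, 12:15-13:48, 18:00-19:39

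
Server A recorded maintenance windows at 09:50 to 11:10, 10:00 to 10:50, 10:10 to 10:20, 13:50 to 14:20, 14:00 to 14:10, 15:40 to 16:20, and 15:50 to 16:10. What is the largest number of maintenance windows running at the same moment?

Sweep endpoints in order; track running count of active intervals.
Peak of 3 reached at 10:10.

3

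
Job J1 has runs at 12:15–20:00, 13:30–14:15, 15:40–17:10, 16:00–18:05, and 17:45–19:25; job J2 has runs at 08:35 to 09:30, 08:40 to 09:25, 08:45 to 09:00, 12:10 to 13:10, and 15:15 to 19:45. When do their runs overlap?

A, merged: 12:15–20:00.
B, merged: 08:35–09:30, 12:10–13:10, 15:15–19:45.
12:15–20:00 overlaps B on 12:15–13:10, 15:15–19:45.

12:15–13:10, 15:15–19:45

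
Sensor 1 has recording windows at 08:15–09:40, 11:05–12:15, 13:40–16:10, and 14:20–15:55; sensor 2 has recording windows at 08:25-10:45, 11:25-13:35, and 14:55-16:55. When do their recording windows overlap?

08:25–09:40, 11:25–12:15, 14:55–16:10

A, merged: 08:15–09:40, 11:05–12:15, 13:40–16:10.
08:15–09:40 overlaps B on 08:25–09:40.
11:05–12:15 overlaps B on 11:25–12:15.
13:40–16:10 overlaps B on 14:55–16:10.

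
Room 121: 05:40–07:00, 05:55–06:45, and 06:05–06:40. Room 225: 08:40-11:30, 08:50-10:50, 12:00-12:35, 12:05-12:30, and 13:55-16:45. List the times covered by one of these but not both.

A, merged: 05:40–07:00.
B, merged: 08:40–11:30, 12:00–12:35, 13:55–16:45.
A but not B: 05:40–07:00.
B but not A: 08:40–11:30, 12:00–12:35, 13:55–16:45.
Combining gives A △ B.

05:40–07:00, 08:40–11:30, 12:00–12:35, 13:55–16:45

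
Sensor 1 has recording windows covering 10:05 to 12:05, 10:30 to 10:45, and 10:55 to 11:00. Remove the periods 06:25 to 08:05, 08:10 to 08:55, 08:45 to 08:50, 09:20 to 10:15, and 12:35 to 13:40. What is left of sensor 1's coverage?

10:15-12:05

Merge the first list: 10:05-12:05.
Merge the second list: 06:25-08:05, 08:10-08:55, 09:20-10:15, 12:35-13:40.
10:05-12:05 with B removed leaves 10:15-12:05.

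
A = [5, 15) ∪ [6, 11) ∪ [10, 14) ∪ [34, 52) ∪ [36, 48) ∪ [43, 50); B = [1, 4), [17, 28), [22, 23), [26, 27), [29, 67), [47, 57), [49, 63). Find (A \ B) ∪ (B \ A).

Merge the first list: [5, 15), [34, 52).
Merge the second list: [1, 4), [17, 28), [29, 67).
A \ B = [5, 15).
B \ A = [1, 4), [17, 28), [29, 34), [52, 67).
Union of the two gives the symmetric difference.

[1, 4) ∪ [5, 15) ∪ [17, 28) ∪ [29, 34) ∪ [52, 67)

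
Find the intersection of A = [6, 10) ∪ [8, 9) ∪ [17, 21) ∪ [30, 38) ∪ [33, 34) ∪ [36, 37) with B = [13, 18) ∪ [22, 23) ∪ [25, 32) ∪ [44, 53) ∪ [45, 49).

A, merged: [6, 10), [17, 21), [30, 38).
B, merged: [13, 18), [22, 23), [25, 32), [44, 53).
[6, 10): no overlap with the second set.
[17, 21) meets the second set on [17, 18).
[30, 38) meets the second set on [30, 32).

[17, 18) ∪ [30, 32)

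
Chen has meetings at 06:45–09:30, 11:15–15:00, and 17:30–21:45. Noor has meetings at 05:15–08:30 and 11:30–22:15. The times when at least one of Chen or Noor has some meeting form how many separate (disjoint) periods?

2

A ∪ B = 05:15–09:30, 11:15–22:15.
That is 2 disjoint pieces.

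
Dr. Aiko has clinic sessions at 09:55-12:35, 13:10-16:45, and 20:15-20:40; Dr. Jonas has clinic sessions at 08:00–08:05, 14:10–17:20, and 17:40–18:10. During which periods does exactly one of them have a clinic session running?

08:00–08:05, 09:55–12:35, 13:10–14:10, 16:45–17:20, 17:40–18:10, 20:15–20:40

Only in the first: 09:55–12:35, 13:10–14:10, 20:15–20:40.
Only in the second: 08:00–08:05, 16:45–17:20, 17:40–18:10.
Together these are the periods covered by exactly one.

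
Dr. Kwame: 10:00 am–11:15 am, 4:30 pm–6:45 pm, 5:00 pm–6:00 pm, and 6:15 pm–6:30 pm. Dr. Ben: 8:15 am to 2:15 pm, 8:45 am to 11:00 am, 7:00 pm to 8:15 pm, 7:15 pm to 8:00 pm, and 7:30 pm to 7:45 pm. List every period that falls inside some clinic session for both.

10:00 am–11:15 am

First set merges to 10:00 am–11:15 am, 4:30 pm–6:45 pm.
Second set merges to 8:15 am–2:15 pm, 7:00 pm–8:15 pm.
10:00 am–11:15 am meets the second set on 10:00 am–11:15 am.
4:30 pm–6:45 pm: no overlap with the second set.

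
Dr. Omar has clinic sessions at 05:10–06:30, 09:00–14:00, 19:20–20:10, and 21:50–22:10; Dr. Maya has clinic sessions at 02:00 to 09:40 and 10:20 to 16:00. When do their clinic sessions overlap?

05:10–06:30, 09:00–09:40, 10:20–14:00

05:10–06:30 ∩ B → 05:10–06:30.
09:00–14:00 ∩ B → 09:00–09:40, 10:20–14:00.
19:20–20:10 meets no B interval.
21:50–22:10 meets no B interval.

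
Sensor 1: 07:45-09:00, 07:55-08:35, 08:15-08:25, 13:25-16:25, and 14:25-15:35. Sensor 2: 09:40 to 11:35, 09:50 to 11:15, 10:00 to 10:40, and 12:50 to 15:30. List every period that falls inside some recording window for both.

13:25–15:30

Merge the first list: 07:45–09:00, 13:25–16:25.
Merge the second list: 09:40–11:35, 12:50–15:30.
07:45–09:00 meets no B interval.
13:25–16:25 ∩ B → 13:25–15:30.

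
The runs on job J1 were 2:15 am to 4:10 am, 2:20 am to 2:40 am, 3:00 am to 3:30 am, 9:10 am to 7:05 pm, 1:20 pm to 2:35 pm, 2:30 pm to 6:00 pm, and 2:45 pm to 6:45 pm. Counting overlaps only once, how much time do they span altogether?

Merged: 2:15 am–4:10 am, 9:10 am–7:05 pm.
Lengths: 1 h 55 min + 9 h 55 min = 11 h 50 min.

11 h 50 min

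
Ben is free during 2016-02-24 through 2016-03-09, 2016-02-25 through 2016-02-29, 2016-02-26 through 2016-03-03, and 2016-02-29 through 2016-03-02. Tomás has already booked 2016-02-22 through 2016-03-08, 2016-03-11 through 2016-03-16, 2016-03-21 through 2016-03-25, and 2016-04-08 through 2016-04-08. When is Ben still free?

A, merged: 2016-02-24 through 2016-03-09.
2016-02-24 through 2016-03-09 \ B = 2016-03-09 through 2016-03-09.

2016-03-09 through 2016-03-09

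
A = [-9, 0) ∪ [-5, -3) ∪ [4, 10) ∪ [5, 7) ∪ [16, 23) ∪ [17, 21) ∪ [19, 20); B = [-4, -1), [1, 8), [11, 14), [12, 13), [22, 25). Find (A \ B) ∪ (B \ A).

[-9, -4) ∪ [-1, 0) ∪ [1, 4) ∪ [8, 10) ∪ [11, 14) ∪ [16, 22) ∪ [23, 25)

Merge the first list: [-9, 0), [4, 10), [16, 23).
Merge the second list: [-4, -1), [1, 8), [11, 14), [22, 25).
A but not B: [-9, -4), [-1, 0), [8, 10), [16, 22).
B but not A: [1, 4), [11, 14), [23, 25).
Combining gives A △ B.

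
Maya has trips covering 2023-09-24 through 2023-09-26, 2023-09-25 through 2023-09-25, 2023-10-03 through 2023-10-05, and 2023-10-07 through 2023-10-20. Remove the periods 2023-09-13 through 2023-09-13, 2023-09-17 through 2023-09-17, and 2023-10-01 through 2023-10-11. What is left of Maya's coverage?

2023-09-24 through 2023-09-26, 2023-10-12 through 2023-10-20

First set merges to 2023-09-24 through 2023-09-26, 2023-10-03 through 2023-10-05, 2023-10-07 through 2023-10-20.
2023-09-24 through 2023-09-26: nothing removed.
2023-10-03 through 2023-10-05: entirely removed.
2023-10-07 through 2023-10-20 \ B = 2023-10-12 through 2023-10-20.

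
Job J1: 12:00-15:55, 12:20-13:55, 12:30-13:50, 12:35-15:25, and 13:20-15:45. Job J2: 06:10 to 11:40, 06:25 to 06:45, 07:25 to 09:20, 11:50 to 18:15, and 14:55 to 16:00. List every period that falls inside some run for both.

12:00–15:55

A, merged: 12:00–15:55.
B, merged: 06:10–11:40, 11:50–18:15.
12:00–15:55 meets the second set on 12:00–15:55.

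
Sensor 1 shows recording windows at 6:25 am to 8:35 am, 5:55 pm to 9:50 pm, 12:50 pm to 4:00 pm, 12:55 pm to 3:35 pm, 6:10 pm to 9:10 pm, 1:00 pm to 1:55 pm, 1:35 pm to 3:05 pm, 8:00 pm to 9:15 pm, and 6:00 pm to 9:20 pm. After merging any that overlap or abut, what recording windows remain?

Sort by start: 6:25 am-8:35 am, 12:50 pm-4:00 pm, 12:55 pm-3:35 pm, 1:00 pm-1:55 pm, 1:35 pm-3:05 pm, 5:55 pm-9:50 pm, 6:00 pm-9:20 pm, 6:10 pm-9:10 pm, 8:00 pm-9:15 pm.
12:50 pm-4:00 pm is disjoint → start new block.
12:55 pm-3:35 pm overlaps/touches 12:50 pm-4:00 pm → extend to 12:50 pm-4:00 pm.
1:00 pm-1:55 pm overlaps/touches 12:50 pm-4:00 pm → extend to 12:50 pm-4:00 pm.
1:35 pm-3:05 pm overlaps/touches 12:50 pm-4:00 pm → extend to 12:50 pm-4:00 pm.
5:55 pm-9:50 pm is disjoint → start new block.
6:00 pm-9:20 pm overlaps/touches 5:55 pm-9:50 pm → extend to 5:55 pm-9:50 pm.
6:10 pm-9:10 pm overlaps/touches 5:55 pm-9:50 pm → extend to 5:55 pm-9:50 pm.
8:00 pm-9:15 pm overlaps/touches 5:55 pm-9:50 pm → extend to 5:55 pm-9:50 pm.

6:25 am-8:35 am, 12:50 pm-4:00 pm, 5:55 pm-9:50 pm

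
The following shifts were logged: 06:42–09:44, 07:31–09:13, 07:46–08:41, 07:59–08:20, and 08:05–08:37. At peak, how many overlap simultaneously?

At 08:05, 5 of the intervals are simultaneously active.
No point has more.

5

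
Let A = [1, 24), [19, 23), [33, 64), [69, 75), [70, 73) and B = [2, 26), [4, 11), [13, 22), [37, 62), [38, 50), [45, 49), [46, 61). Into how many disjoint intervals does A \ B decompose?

A, merged: [1, 24), [33, 64), [69, 75).
B, merged: [2, 26), [37, 62).
A \ B = [1, 2), [33, 37), [62, 64), [69, 75).
That is 4 disjoint pieces.

4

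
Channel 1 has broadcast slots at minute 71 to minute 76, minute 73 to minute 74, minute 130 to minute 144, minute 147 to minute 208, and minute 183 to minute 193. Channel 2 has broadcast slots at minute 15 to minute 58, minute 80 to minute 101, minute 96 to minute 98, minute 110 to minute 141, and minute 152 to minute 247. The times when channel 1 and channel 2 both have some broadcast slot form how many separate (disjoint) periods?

First set merges to minute 71 to minute 76, minute 130 to minute 144, minute 147 to minute 208.
Second set merges to minute 15 to minute 58, minute 80 to minute 101, minute 110 to minute 141, minute 152 to minute 247.
A ∩ B = minute 130 to minute 141, minute 152 to minute 208.
That is 2 disjoint pieces.

2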